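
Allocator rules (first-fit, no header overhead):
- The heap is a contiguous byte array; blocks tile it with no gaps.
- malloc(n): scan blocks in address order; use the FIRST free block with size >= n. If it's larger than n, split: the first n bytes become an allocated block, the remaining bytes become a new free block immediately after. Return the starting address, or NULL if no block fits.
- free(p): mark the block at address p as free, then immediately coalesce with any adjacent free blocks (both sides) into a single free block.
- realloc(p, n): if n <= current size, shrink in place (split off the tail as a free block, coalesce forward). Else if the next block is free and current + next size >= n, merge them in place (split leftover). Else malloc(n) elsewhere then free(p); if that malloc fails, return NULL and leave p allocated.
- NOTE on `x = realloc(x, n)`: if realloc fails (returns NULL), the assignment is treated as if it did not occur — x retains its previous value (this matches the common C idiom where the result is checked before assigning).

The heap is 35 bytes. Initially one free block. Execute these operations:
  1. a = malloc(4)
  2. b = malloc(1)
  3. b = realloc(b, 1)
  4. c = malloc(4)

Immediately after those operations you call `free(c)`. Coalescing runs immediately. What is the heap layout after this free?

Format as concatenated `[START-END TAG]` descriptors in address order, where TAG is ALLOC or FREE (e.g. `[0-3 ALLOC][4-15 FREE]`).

Answer: [0-3 ALLOC][4-4 ALLOC][5-34 FREE]

Derivation:
Op 1: a = malloc(4) -> a = 0; heap: [0-3 ALLOC][4-34 FREE]
Op 2: b = malloc(1) -> b = 4; heap: [0-3 ALLOC][4-4 ALLOC][5-34 FREE]
Op 3: b = realloc(b, 1) -> b = 4; heap: [0-3 ALLOC][4-4 ALLOC][5-34 FREE]
Op 4: c = malloc(4) -> c = 5; heap: [0-3 ALLOC][4-4 ALLOC][5-8 ALLOC][9-34 FREE]
free(c): c = 5 -> block [5-8 ALLOC]; mark free, coalesce with adjacent free neighbors -> [0-3 ALLOC][4-4 ALLOC][5-34 FREE]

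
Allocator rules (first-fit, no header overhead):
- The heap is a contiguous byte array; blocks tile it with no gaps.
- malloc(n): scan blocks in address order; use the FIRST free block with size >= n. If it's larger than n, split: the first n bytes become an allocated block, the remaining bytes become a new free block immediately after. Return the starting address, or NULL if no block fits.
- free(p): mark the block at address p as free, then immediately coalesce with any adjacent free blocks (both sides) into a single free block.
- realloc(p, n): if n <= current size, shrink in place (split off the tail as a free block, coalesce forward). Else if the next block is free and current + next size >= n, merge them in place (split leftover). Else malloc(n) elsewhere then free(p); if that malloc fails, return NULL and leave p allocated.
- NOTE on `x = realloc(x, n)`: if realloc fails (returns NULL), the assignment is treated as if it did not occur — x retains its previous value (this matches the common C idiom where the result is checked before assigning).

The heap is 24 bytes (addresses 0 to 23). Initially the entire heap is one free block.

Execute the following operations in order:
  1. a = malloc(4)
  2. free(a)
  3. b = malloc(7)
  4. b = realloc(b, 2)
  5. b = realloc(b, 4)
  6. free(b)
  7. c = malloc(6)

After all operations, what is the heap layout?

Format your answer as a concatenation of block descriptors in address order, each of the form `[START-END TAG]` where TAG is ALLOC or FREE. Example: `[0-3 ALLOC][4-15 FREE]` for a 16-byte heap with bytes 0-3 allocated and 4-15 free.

Answer: [0-5 ALLOC][6-23 FREE]

Derivation:
Op 1: a = malloc(4) -> a = 0; heap: [0-3 ALLOC][4-23 FREE]
Op 2: free(a) -> (freed a); heap: [0-23 FREE]
Op 3: b = malloc(7) -> b = 0; heap: [0-6 ALLOC][7-23 FREE]
Op 4: b = realloc(b, 2) -> b = 0; heap: [0-1 ALLOC][2-23 FREE]
Op 5: b = realloc(b, 4) -> b = 0; heap: [0-3 ALLOC][4-23 FREE]
Op 6: free(b) -> (freed b); heap: [0-23 FREE]
Op 7: c = malloc(6) -> c = 0; heap: [0-5 ALLOC][6-23 FREE]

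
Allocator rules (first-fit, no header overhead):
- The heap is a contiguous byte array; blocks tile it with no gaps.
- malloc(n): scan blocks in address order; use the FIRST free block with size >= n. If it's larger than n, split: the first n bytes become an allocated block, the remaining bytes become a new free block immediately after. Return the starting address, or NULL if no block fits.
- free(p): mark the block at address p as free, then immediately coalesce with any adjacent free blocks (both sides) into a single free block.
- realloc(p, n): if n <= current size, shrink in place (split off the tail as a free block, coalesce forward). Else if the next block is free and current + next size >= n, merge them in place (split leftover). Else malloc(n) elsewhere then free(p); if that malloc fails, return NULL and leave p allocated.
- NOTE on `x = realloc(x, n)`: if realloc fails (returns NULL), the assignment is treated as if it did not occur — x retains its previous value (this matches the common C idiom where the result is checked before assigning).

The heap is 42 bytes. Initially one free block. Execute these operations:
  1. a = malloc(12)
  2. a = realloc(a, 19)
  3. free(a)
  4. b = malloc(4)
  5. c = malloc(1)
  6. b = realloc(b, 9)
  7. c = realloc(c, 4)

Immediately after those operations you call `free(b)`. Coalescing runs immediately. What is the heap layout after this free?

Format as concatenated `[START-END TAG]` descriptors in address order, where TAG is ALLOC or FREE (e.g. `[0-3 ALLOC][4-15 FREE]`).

Op 1: a = malloc(12) -> a = 0; heap: [0-11 ALLOC][12-41 FREE]
Op 2: a = realloc(a, 19) -> a = 0; heap: [0-18 ALLOC][19-41 FREE]
Op 3: free(a) -> (freed a); heap: [0-41 FREE]
Op 4: b = malloc(4) -> b = 0; heap: [0-3 ALLOC][4-41 FREE]
Op 5: c = malloc(1) -> c = 4; heap: [0-3 ALLOC][4-4 ALLOC][5-41 FREE]
Op 6: b = realloc(b, 9) -> b = 5; heap: [0-3 FREE][4-4 ALLOC][5-13 ALLOC][14-41 FREE]
Op 7: c = realloc(c, 4) -> c = 0; heap: [0-3 ALLOC][4-4 FREE][5-13 ALLOC][14-41 FREE]
free(b): b = 5 -> block [5-13 ALLOC]; mark free, coalesce with adjacent free neighbors -> [0-3 ALLOC][4-41 FREE]

Answer: [0-3 ALLOC][4-41 FREE]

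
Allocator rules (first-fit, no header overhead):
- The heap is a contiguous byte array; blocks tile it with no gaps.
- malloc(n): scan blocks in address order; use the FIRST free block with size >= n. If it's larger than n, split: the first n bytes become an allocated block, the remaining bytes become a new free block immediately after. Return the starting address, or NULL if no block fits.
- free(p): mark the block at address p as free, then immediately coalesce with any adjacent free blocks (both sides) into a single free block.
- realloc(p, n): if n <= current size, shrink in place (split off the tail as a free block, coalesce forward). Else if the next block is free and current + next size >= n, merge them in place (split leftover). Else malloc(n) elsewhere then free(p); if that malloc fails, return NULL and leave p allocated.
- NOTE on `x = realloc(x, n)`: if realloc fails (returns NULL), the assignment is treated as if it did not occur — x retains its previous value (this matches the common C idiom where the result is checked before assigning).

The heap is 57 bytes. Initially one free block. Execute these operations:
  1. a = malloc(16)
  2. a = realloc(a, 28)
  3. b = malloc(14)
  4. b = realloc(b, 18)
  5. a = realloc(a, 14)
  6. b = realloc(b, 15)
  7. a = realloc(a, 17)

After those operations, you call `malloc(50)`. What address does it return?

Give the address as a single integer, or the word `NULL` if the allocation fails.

Answer: NULL

Derivation:
Op 1: a = malloc(16) -> a = 0; heap: [0-15 ALLOC][16-56 FREE]
Op 2: a = realloc(a, 28) -> a = 0; heap: [0-27 ALLOC][28-56 FREE]
Op 3: b = malloc(14) -> b = 28; heap: [0-27 ALLOC][28-41 ALLOC][42-56 FREE]
Op 4: b = realloc(b, 18) -> b = 28; heap: [0-27 ALLOC][28-45 ALLOC][46-56 FREE]
Op 5: a = realloc(a, 14) -> a = 0; heap: [0-13 ALLOC][14-27 FREE][28-45 ALLOC][46-56 FREE]
Op 6: b = realloc(b, 15) -> b = 28; heap: [0-13 ALLOC][14-27 FREE][28-42 ALLOC][43-56 FREE]
Op 7: a = realloc(a, 17) -> a = 0; heap: [0-16 ALLOC][17-27 FREE][28-42 ALLOC][43-56 FREE]
malloc(50): first-fit scan over [0-16 ALLOC][17-27 FREE][28-42 ALLOC][43-56 FREE] -> NULL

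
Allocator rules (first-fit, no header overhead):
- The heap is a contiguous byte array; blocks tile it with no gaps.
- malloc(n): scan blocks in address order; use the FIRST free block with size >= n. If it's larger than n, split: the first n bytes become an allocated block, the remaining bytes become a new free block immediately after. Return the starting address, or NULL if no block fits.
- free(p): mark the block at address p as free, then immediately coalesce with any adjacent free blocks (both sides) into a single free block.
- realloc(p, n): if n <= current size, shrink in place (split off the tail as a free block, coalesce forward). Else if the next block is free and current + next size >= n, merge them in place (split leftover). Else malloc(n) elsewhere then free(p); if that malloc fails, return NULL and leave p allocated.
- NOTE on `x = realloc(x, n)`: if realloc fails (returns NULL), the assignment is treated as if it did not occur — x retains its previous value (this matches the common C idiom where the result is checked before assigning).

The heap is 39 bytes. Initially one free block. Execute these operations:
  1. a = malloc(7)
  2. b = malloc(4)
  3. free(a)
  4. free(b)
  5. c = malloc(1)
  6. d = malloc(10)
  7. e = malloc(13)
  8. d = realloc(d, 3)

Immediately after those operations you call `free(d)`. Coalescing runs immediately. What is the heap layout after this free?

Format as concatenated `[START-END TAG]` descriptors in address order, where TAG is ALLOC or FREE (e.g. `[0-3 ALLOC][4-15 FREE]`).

Answer: [0-0 ALLOC][1-10 FREE][11-23 ALLOC][24-38 FREE]

Derivation:
Op 1: a = malloc(7) -> a = 0; heap: [0-6 ALLOC][7-38 FREE]
Op 2: b = malloc(4) -> b = 7; heap: [0-6 ALLOC][7-10 ALLOC][11-38 FREE]
Op 3: free(a) -> (freed a); heap: [0-6 FREE][7-10 ALLOC][11-38 FREE]
Op 4: free(b) -> (freed b); heap: [0-38 FREE]
Op 5: c = malloc(1) -> c = 0; heap: [0-0 ALLOC][1-38 FREE]
Op 6: d = malloc(10) -> d = 1; heap: [0-0 ALLOC][1-10 ALLOC][11-38 FREE]
Op 7: e = malloc(13) -> e = 11; heap: [0-0 ALLOC][1-10 ALLOC][11-23 ALLOC][24-38 FREE]
Op 8: d = realloc(d, 3) -> d = 1; heap: [0-0 ALLOC][1-3 ALLOC][4-10 FREE][11-23 ALLOC][24-38 FREE]
free(d): d = 1 -> block [1-3 ALLOC]; mark free, coalesce with adjacent free neighbors -> [0-0 ALLOC][1-10 FREE][11-23 ALLOC][24-38 FREE]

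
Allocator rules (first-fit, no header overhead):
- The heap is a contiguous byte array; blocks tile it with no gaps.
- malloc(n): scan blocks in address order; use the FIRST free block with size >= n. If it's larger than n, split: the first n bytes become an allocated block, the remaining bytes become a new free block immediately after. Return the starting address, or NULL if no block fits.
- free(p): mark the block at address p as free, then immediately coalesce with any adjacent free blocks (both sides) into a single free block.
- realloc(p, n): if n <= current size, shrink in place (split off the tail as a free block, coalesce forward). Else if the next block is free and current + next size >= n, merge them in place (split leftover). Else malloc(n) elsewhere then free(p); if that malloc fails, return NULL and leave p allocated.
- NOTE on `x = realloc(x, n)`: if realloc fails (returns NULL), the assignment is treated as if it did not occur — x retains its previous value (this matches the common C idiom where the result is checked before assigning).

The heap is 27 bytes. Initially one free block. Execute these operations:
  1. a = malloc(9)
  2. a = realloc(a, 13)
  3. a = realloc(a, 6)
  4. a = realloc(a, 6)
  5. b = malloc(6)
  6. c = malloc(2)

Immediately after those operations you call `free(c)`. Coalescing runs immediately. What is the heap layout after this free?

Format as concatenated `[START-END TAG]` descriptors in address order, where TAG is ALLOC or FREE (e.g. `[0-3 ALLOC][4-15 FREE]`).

Answer: [0-5 ALLOC][6-11 ALLOC][12-26 FREE]

Derivation:
Op 1: a = malloc(9) -> a = 0; heap: [0-8 ALLOC][9-26 FREE]
Op 2: a = realloc(a, 13) -> a = 0; heap: [0-12 ALLOC][13-26 FREE]
Op 3: a = realloc(a, 6) -> a = 0; heap: [0-5 ALLOC][6-26 FREE]
Op 4: a = realloc(a, 6) -> a = 0; heap: [0-5 ALLOC][6-26 FREE]
Op 5: b = malloc(6) -> b = 6; heap: [0-5 ALLOC][6-11 ALLOC][12-26 FREE]
Op 6: c = malloc(2) -> c = 12; heap: [0-5 ALLOC][6-11 ALLOC][12-13 ALLOC][14-26 FREE]
free(c): c = 12 -> block [12-13 ALLOC]; mark free, coalesce with adjacent free neighbors -> [0-5 ALLOC][6-11 ALLOC][12-26 FREE]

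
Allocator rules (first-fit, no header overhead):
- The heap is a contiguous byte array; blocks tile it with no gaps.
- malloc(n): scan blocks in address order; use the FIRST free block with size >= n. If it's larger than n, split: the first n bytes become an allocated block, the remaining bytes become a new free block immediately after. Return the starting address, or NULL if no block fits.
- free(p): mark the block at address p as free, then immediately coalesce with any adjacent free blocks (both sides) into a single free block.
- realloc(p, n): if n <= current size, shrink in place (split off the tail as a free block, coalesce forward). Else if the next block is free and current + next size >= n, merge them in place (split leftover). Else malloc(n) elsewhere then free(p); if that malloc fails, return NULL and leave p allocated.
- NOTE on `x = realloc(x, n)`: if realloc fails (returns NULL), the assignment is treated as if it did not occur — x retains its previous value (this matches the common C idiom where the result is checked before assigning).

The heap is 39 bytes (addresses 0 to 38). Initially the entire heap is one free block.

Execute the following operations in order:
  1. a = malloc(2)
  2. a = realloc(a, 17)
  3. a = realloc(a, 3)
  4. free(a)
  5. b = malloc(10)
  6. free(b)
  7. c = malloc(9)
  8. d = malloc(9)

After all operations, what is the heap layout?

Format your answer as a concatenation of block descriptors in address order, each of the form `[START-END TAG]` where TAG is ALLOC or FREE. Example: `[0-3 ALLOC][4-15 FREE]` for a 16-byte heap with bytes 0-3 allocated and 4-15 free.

Op 1: a = malloc(2) -> a = 0; heap: [0-1 ALLOC][2-38 FREE]
Op 2: a = realloc(a, 17) -> a = 0; heap: [0-16 ALLOC][17-38 FREE]
Op 3: a = realloc(a, 3) -> a = 0; heap: [0-2 ALLOC][3-38 FREE]
Op 4: free(a) -> (freed a); heap: [0-38 FREE]
Op 5: b = malloc(10) -> b = 0; heap: [0-9 ALLOC][10-38 FREE]
Op 6: free(b) -> (freed b); heap: [0-38 FREE]
Op 7: c = malloc(9) -> c = 0; heap: [0-8 ALLOC][9-38 FREE]
Op 8: d = malloc(9) -> d = 9; heap: [0-8 ALLOC][9-17 ALLOC][18-38 FREE]

Answer: [0-8 ALLOC][9-17 ALLOC][18-38 FREE]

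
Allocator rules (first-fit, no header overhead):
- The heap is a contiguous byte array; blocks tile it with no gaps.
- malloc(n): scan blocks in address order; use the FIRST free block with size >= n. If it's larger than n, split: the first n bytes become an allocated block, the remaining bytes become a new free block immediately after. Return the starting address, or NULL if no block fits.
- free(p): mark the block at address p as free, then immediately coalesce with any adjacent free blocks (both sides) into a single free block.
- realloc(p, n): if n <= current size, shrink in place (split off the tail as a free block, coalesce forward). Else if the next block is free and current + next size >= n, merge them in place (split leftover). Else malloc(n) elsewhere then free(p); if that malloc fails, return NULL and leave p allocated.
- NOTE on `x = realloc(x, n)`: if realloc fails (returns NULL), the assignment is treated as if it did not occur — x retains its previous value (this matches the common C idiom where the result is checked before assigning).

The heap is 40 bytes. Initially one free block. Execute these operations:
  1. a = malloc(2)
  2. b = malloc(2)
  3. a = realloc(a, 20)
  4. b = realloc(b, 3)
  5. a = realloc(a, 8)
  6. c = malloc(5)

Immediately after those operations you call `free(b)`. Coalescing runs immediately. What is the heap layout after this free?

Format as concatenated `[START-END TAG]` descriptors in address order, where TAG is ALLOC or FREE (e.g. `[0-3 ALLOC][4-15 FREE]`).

Op 1: a = malloc(2) -> a = 0; heap: [0-1 ALLOC][2-39 FREE]
Op 2: b = malloc(2) -> b = 2; heap: [0-1 ALLOC][2-3 ALLOC][4-39 FREE]
Op 3: a = realloc(a, 20) -> a = 4; heap: [0-1 FREE][2-3 ALLOC][4-23 ALLOC][24-39 FREE]
Op 4: b = realloc(b, 3) -> b = 24; heap: [0-3 FREE][4-23 ALLOC][24-26 ALLOC][27-39 FREE]
Op 5: a = realloc(a, 8) -> a = 4; heap: [0-3 FREE][4-11 ALLOC][12-23 FREE][24-26 ALLOC][27-39 FREE]
Op 6: c = malloc(5) -> c = 12; heap: [0-3 FREE][4-11 ALLOC][12-16 ALLOC][17-23 FREE][24-26 ALLOC][27-39 FREE]
free(b): b = 24 -> block [24-26 ALLOC]; mark free, coalesce with adjacent free neighbors -> [0-3 FREE][4-11 ALLOC][12-16 ALLOC][17-39 FREE]

Answer: [0-3 FREE][4-11 ALLOC][12-16 ALLOC][17-39 FREE]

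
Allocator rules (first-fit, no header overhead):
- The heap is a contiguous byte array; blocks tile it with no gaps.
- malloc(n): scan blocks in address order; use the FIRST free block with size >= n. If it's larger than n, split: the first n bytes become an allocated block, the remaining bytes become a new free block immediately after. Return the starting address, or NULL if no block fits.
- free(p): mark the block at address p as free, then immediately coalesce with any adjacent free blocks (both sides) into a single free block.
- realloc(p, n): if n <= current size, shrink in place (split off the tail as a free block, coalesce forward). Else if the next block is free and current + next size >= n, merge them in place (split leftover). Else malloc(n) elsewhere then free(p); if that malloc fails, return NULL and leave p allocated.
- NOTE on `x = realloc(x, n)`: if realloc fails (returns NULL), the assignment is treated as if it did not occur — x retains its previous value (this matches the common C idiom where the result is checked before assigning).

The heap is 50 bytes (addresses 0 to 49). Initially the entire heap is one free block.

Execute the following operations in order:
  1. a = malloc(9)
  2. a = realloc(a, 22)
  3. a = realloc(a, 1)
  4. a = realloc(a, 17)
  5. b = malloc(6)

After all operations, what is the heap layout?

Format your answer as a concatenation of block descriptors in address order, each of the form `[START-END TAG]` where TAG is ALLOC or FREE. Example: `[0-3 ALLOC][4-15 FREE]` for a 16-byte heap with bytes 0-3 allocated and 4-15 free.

Answer: [0-16 ALLOC][17-22 ALLOC][23-49 FREE]

Derivation:
Op 1: a = malloc(9) -> a = 0; heap: [0-8 ALLOC][9-49 FREE]
Op 2: a = realloc(a, 22) -> a = 0; heap: [0-21 ALLOC][22-49 FREE]
Op 3: a = realloc(a, 1) -> a = 0; heap: [0-0 ALLOC][1-49 FREE]
Op 4: a = realloc(a, 17) -> a = 0; heap: [0-16 ALLOC][17-49 FREE]
Op 5: b = malloc(6) -> b = 17; heap: [0-16 ALLOC][17-22 ALLOC][23-49 FREE]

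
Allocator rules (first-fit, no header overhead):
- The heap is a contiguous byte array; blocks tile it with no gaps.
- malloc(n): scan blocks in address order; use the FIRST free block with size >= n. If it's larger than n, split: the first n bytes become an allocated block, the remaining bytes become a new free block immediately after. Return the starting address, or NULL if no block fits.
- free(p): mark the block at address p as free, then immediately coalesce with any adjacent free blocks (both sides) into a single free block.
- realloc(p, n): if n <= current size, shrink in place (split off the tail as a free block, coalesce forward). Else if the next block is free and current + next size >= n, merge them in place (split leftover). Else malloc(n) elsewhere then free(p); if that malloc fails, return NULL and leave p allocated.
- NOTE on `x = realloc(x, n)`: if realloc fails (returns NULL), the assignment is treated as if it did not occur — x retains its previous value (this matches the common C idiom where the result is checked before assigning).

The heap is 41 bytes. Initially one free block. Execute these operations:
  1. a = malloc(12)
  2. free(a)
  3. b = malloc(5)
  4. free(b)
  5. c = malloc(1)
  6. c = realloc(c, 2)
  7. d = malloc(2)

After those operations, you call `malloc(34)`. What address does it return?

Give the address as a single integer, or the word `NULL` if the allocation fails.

Op 1: a = malloc(12) -> a = 0; heap: [0-11 ALLOC][12-40 FREE]
Op 2: free(a) -> (freed a); heap: [0-40 FREE]
Op 3: b = malloc(5) -> b = 0; heap: [0-4 ALLOC][5-40 FREE]
Op 4: free(b) -> (freed b); heap: [0-40 FREE]
Op 5: c = malloc(1) -> c = 0; heap: [0-0 ALLOC][1-40 FREE]
Op 6: c = realloc(c, 2) -> c = 0; heap: [0-1 ALLOC][2-40 FREE]
Op 7: d = malloc(2) -> d = 2; heap: [0-1 ALLOC][2-3 ALLOC][4-40 FREE]
malloc(34): first-fit scan over [0-1 ALLOC][2-3 ALLOC][4-40 FREE] -> 4

Answer: 4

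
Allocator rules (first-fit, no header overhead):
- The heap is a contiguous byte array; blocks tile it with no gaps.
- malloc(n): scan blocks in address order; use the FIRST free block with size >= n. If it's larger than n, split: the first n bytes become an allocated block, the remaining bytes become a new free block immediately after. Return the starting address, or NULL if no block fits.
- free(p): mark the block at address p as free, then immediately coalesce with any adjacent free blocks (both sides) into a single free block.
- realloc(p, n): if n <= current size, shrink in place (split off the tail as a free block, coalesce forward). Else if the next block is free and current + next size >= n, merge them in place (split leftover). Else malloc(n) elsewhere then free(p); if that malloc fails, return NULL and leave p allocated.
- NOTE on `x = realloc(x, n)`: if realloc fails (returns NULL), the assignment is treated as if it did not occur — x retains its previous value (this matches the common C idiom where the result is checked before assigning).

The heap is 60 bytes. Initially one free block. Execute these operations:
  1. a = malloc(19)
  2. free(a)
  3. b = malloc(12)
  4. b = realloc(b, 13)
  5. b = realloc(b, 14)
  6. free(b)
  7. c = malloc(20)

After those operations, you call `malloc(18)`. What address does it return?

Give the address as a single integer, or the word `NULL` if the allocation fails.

Answer: 20

Derivation:
Op 1: a = malloc(19) -> a = 0; heap: [0-18 ALLOC][19-59 FREE]
Op 2: free(a) -> (freed a); heap: [0-59 FREE]
Op 3: b = malloc(12) -> b = 0; heap: [0-11 ALLOC][12-59 FREE]
Op 4: b = realloc(b, 13) -> b = 0; heap: [0-12 ALLOC][13-59 FREE]
Op 5: b = realloc(b, 14) -> b = 0; heap: [0-13 ALLOC][14-59 FREE]
Op 6: free(b) -> (freed b); heap: [0-59 FREE]
Op 7: c = malloc(20) -> c = 0; heap: [0-19 ALLOC][20-59 FREE]
malloc(18): first-fit scan over [0-19 ALLOC][20-59 FREE] -> 20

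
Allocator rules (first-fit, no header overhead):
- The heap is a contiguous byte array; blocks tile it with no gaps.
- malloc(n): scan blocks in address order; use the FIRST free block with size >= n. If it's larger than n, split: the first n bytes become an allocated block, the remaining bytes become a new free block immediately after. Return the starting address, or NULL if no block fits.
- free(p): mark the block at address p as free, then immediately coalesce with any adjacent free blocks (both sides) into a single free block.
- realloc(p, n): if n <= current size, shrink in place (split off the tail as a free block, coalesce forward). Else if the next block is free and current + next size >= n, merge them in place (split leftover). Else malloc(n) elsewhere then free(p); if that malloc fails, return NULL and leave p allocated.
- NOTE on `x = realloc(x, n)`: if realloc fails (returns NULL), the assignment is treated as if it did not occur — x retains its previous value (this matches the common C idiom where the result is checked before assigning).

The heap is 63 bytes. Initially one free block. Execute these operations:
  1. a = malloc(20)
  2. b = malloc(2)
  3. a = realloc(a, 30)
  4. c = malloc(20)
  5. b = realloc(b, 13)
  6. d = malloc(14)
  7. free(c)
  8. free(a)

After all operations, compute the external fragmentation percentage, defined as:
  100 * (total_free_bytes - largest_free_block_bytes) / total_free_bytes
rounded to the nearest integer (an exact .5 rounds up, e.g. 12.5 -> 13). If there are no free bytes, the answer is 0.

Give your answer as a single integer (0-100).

Answer: 33

Derivation:
Op 1: a = malloc(20) -> a = 0; heap: [0-19 ALLOC][20-62 FREE]
Op 2: b = malloc(2) -> b = 20; heap: [0-19 ALLOC][20-21 ALLOC][22-62 FREE]
Op 3: a = realloc(a, 30) -> a = 22; heap: [0-19 FREE][20-21 ALLOC][22-51 ALLOC][52-62 FREE]
Op 4: c = malloc(20) -> c = 0; heap: [0-19 ALLOC][20-21 ALLOC][22-51 ALLOC][52-62 FREE]
Op 5: b = realloc(b, 13) -> NULL (b unchanged); heap: [0-19 ALLOC][20-21 ALLOC][22-51 ALLOC][52-62 FREE]
Op 6: d = malloc(14) -> d = NULL; heap: [0-19 ALLOC][20-21 ALLOC][22-51 ALLOC][52-62 FREE]
Op 7: free(c) -> (freed c); heap: [0-19 FREE][20-21 ALLOC][22-51 ALLOC][52-62 FREE]
Op 8: free(a) -> (freed a); heap: [0-19 FREE][20-21 ALLOC][22-62 FREE]
Free blocks: [20 41] total_free=61 largest=41 -> 100*(61-41)/61 = 2000/61 ≈ 32.787 -> rounds to 33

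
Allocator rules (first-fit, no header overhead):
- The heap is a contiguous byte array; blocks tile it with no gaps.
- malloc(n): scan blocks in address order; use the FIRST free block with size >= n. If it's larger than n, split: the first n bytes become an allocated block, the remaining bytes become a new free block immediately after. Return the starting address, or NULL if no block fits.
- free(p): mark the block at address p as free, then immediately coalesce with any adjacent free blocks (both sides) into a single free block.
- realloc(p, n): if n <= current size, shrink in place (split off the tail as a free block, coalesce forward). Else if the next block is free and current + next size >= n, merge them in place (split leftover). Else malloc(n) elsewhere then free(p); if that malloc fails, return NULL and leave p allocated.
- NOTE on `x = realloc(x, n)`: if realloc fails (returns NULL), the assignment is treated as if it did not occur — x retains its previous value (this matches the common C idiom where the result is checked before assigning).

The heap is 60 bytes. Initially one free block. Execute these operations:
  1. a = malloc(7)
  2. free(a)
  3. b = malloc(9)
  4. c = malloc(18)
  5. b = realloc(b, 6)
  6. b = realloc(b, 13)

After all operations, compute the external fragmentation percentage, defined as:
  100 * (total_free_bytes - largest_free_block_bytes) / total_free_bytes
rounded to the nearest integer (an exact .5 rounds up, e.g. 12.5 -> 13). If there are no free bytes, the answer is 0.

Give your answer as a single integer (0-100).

Answer: 31

Derivation:
Op 1: a = malloc(7) -> a = 0; heap: [0-6 ALLOC][7-59 FREE]
Op 2: free(a) -> (freed a); heap: [0-59 FREE]
Op 3: b = malloc(9) -> b = 0; heap: [0-8 ALLOC][9-59 FREE]
Op 4: c = malloc(18) -> c = 9; heap: [0-8 ALLOC][9-26 ALLOC][27-59 FREE]
Op 5: b = realloc(b, 6) -> b = 0; heap: [0-5 ALLOC][6-8 FREE][9-26 ALLOC][27-59 FREE]
Op 6: b = realloc(b, 13) -> b = 27; heap: [0-8 FREE][9-26 ALLOC][27-39 ALLOC][40-59 FREE]
Free blocks: [9 20] total_free=29 largest=20 -> 100*(29-20)/29 = 900/29 ≈ 31.034 -> rounds to 31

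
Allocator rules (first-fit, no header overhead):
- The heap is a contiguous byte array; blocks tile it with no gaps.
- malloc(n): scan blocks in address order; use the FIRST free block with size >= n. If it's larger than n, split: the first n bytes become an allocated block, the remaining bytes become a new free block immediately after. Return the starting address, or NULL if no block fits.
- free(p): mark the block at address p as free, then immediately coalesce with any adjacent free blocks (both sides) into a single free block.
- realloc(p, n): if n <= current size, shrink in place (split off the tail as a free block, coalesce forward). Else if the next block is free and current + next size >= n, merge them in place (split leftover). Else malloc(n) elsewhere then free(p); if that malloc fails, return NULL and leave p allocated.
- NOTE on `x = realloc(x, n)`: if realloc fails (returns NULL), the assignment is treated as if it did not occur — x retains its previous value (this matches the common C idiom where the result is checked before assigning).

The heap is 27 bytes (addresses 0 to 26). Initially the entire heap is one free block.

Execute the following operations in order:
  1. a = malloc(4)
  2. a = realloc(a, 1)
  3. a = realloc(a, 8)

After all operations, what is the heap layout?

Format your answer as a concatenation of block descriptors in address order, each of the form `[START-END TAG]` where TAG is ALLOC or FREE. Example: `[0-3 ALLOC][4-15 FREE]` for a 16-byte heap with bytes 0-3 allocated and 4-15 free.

Op 1: a = malloc(4) -> a = 0; heap: [0-3 ALLOC][4-26 FREE]
Op 2: a = realloc(a, 1) -> a = 0; heap: [0-0 ALLOC][1-26 FREE]
Op 3: a = realloc(a, 8) -> a = 0; heap: [0-7 ALLOC][8-26 FREE]

Answer: [0-7 ALLOC][8-26 FREE]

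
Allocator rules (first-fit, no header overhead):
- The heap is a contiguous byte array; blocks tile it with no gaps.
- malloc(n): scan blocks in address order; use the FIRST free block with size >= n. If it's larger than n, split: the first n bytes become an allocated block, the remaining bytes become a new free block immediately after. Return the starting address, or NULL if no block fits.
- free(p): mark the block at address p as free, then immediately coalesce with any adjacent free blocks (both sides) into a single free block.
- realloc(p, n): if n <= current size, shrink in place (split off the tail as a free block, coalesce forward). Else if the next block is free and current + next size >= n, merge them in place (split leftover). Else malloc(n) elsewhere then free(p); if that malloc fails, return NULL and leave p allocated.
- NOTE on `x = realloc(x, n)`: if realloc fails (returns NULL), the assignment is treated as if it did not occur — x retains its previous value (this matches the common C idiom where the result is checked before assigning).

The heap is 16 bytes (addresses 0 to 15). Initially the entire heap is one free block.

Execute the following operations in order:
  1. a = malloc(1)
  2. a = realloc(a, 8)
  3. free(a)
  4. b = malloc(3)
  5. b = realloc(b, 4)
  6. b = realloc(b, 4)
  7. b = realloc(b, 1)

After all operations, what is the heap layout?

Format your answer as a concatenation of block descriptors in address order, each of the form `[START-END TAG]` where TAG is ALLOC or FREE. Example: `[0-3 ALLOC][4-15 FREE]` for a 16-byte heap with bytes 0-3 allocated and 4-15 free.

Op 1: a = malloc(1) -> a = 0; heap: [0-0 ALLOC][1-15 FREE]
Op 2: a = realloc(a, 8) -> a = 0; heap: [0-7 ALLOC][8-15 FREE]
Op 3: free(a) -> (freed a); heap: [0-15 FREE]
Op 4: b = malloc(3) -> b = 0; heap: [0-2 ALLOC][3-15 FREE]
Op 5: b = realloc(b, 4) -> b = 0; heap: [0-3 ALLOC][4-15 FREE]
Op 6: b = realloc(b, 4) -> b = 0; heap: [0-3 ALLOC][4-15 FREE]
Op 7: b = realloc(b, 1) -> b = 0; heap: [0-0 ALLOC][1-15 FREE]

Answer: [0-0 ALLOC][1-15 FREE]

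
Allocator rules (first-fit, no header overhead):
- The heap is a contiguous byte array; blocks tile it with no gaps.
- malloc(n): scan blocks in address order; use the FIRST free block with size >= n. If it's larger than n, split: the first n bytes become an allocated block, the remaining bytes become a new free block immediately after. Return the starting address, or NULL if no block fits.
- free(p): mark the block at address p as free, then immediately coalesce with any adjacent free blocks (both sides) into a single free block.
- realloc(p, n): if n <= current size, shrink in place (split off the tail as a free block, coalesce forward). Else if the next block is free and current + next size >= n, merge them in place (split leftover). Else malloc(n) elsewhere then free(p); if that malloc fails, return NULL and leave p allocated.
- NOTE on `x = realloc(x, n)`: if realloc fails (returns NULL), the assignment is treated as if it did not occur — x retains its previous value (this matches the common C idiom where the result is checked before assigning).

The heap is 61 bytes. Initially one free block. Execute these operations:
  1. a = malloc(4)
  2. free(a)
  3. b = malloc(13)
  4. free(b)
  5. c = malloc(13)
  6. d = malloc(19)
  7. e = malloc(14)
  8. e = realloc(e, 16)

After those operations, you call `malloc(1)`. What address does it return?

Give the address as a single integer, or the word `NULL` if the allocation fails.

Op 1: a = malloc(4) -> a = 0; heap: [0-3 ALLOC][4-60 FREE]
Op 2: free(a) -> (freed a); heap: [0-60 FREE]
Op 3: b = malloc(13) -> b = 0; heap: [0-12 ALLOC][13-60 FREE]
Op 4: free(b) -> (freed b); heap: [0-60 FREE]
Op 5: c = malloc(13) -> c = 0; heap: [0-12 ALLOC][13-60 FREE]
Op 6: d = malloc(19) -> d = 13; heap: [0-12 ALLOC][13-31 ALLOC][32-60 FREE]
Op 7: e = malloc(14) -> e = 32; heap: [0-12 ALLOC][13-31 ALLOC][32-45 ALLOC][46-60 FREE]
Op 8: e = realloc(e, 16) -> e = 32; heap: [0-12 ALLOC][13-31 ALLOC][32-47 ALLOC][48-60 FREE]
malloc(1): first-fit scan over [0-12 ALLOC][13-31 ALLOC][32-47 ALLOC][48-60 FREE] -> 48

Answer: 48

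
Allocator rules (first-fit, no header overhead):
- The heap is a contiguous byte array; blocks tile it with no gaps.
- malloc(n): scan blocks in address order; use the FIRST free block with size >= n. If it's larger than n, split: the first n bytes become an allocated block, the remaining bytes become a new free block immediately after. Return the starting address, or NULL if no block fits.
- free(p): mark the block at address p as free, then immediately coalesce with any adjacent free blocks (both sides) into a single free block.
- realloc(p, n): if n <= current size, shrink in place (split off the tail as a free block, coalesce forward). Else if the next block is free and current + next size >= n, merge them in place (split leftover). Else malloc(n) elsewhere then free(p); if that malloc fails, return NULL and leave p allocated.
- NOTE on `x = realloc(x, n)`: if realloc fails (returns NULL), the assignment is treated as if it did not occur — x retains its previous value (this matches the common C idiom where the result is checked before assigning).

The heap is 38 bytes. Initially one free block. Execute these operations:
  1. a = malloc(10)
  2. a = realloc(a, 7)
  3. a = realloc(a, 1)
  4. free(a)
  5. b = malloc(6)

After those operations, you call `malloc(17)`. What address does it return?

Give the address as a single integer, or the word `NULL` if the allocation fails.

Answer: 6

Derivation:
Op 1: a = malloc(10) -> a = 0; heap: [0-9 ALLOC][10-37 FREE]
Op 2: a = realloc(a, 7) -> a = 0; heap: [0-6 ALLOC][7-37 FREE]
Op 3: a = realloc(a, 1) -> a = 0; heap: [0-0 ALLOC][1-37 FREE]
Op 4: free(a) -> (freed a); heap: [0-37 FREE]
Op 5: b = malloc(6) -> b = 0; heap: [0-5 ALLOC][6-37 FREE]
malloc(17): first-fit scan over [0-5 ALLOC][6-37 FREE] -> 6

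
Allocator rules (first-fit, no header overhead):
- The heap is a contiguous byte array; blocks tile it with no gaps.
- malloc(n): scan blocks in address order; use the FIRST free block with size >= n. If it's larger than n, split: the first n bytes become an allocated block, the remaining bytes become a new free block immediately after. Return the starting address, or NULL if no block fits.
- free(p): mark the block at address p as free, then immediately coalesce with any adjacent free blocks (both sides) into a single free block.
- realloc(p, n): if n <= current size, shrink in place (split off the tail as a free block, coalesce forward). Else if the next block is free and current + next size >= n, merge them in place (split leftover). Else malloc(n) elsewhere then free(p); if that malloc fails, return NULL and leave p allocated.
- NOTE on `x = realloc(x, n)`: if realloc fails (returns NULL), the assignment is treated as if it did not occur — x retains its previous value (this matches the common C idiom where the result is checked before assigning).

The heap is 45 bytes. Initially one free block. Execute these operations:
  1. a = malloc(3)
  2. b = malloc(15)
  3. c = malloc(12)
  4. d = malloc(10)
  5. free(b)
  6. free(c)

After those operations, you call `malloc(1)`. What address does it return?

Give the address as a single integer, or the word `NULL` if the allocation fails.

Answer: 3

Derivation:
Op 1: a = malloc(3) -> a = 0; heap: [0-2 ALLOC][3-44 FREE]
Op 2: b = malloc(15) -> b = 3; heap: [0-2 ALLOC][3-17 ALLOC][18-44 FREE]
Op 3: c = malloc(12) -> c = 18; heap: [0-2 ALLOC][3-17 ALLOC][18-29 ALLOC][30-44 FREE]
Op 4: d = malloc(10) -> d = 30; heap: [0-2 ALLOC][3-17 ALLOC][18-29 ALLOC][30-39 ALLOC][40-44 FREE]
Op 5: free(b) -> (freed b); heap: [0-2 ALLOC][3-17 FREE][18-29 ALLOC][30-39 ALLOC][40-44 FREE]
Op 6: free(c) -> (freed c); heap: [0-2 ALLOC][3-29 FREE][30-39 ALLOC][40-44 FREE]
malloc(1): first-fit scan over [0-2 ALLOC][3-29 FREE][30-39 ALLOC][40-44 FREE] -> 3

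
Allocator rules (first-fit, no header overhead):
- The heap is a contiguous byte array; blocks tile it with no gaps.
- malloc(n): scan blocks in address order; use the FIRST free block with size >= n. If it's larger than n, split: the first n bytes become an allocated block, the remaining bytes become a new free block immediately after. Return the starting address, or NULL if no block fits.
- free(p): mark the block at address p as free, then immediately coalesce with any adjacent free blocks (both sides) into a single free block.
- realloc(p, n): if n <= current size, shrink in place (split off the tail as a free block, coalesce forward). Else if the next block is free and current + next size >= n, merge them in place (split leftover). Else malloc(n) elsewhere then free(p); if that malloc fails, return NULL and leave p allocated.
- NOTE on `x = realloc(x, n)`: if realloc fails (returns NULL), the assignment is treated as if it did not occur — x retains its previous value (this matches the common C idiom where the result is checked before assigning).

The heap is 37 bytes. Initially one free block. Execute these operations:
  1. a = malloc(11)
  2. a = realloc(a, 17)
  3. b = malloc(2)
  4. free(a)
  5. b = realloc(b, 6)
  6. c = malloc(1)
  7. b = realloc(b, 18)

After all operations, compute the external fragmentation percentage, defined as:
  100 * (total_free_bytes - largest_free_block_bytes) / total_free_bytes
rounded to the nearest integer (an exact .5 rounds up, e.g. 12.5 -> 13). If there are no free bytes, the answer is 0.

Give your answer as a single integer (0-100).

Answer: 11

Derivation:
Op 1: a = malloc(11) -> a = 0; heap: [0-10 ALLOC][11-36 FREE]
Op 2: a = realloc(a, 17) -> a = 0; heap: [0-16 ALLOC][17-36 FREE]
Op 3: b = malloc(2) -> b = 17; heap: [0-16 ALLOC][17-18 ALLOC][19-36 FREE]
Op 4: free(a) -> (freed a); heap: [0-16 FREE][17-18 ALLOC][19-36 FREE]
Op 5: b = realloc(b, 6) -> b = 17; heap: [0-16 FREE][17-22 ALLOC][23-36 FREE]
Op 6: c = malloc(1) -> c = 0; heap: [0-0 ALLOC][1-16 FREE][17-22 ALLOC][23-36 FREE]
Op 7: b = realloc(b, 18) -> b = 17; heap: [0-0 ALLOC][1-16 FREE][17-34 ALLOC][35-36 FREE]
Free blocks: [16 2] total_free=18 largest=16 -> 100*(18-16)/18 = 200/18 ≈ 11.111 -> rounds to 11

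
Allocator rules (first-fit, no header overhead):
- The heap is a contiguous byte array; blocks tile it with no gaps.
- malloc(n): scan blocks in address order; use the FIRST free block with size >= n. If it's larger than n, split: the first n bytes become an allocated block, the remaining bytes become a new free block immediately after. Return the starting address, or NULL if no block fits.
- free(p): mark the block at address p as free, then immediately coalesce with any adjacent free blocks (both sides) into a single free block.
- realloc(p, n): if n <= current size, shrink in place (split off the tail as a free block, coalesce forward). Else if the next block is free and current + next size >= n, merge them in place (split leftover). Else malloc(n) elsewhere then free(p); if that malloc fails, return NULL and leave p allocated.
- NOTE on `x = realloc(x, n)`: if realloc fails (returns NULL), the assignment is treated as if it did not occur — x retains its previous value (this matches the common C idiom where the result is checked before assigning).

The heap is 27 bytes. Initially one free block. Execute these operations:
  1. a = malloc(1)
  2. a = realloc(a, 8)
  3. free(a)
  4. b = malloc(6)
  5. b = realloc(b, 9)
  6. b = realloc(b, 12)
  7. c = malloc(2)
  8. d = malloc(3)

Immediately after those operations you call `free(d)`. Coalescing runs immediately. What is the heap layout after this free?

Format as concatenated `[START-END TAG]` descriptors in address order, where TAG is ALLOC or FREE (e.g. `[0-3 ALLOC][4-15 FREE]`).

Answer: [0-11 ALLOC][12-13 ALLOC][14-26 FREE]

Derivation:
Op 1: a = malloc(1) -> a = 0; heap: [0-0 ALLOC][1-26 FREE]
Op 2: a = realloc(a, 8) -> a = 0; heap: [0-7 ALLOC][8-26 FREE]
Op 3: free(a) -> (freed a); heap: [0-26 FREE]
Op 4: b = malloc(6) -> b = 0; heap: [0-5 ALLOC][6-26 FREE]
Op 5: b = realloc(b, 9) -> b = 0; heap: [0-8 ALLOC][9-26 FREE]
Op 6: b = realloc(b, 12) -> b = 0; heap: [0-11 ALLOC][12-26 FREE]
Op 7: c = malloc(2) -> c = 12; heap: [0-11 ALLOC][12-13 ALLOC][14-26 FREE]
Op 8: d = malloc(3) -> d = 14; heap: [0-11 ALLOC][12-13 ALLOC][14-16 ALLOC][17-26 FREE]
free(d): d = 14 -> block [14-16 ALLOC]; mark free, coalesce with adjacent free neighbors -> [0-11 ALLOC][12-13 ALLOC][14-26 FREE]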